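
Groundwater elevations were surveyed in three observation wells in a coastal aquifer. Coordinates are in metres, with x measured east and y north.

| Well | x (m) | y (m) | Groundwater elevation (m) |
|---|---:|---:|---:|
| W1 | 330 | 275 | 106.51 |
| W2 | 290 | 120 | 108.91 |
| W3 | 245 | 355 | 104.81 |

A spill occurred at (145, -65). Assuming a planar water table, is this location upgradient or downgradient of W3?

upgradient

Differences from W1: to W2 (Δx, Δy, Δh) = (-40, -155, +2.40); to W3 = (-85, 80, -1.70).
Solve a·Δx + b·Δy = Δh: det = (-40)·80 − (-85)·(-155) = -16375.
∂h/∂x = [(+2.40)·80 − (-1.70)·(-155)] / -16375 = +0.004366
∂h/∂y = [(-40)·(-1.70) − (-85)·(+2.40)] / -16375 = -0.01661
Head at (145, -65) = 106.51 + (+0.004366)·(-185) + (-0.01661)·(-340) = 111.35 m.
That is higher than the 104.81 m at W3, so the point is upgradient.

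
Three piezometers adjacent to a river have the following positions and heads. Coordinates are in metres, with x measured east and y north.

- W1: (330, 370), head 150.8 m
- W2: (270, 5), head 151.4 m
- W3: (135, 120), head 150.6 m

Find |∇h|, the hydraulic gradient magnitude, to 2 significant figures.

Differences from W1: to W2 (Δx, Δy, Δh) = (-60, -365, +0.6); to W3 = (-195, -250, -0.2).
Determinant of the coordinate differences = (-60)·(-250) − (-195)·(-365) = -56175.
∂h/∂x = [(+0.6)·(-250) − (-0.2)·(-365)] / -56175 = +0.003970
∂h/∂y = [(-60)·(-0.2) − (-195)·(+0.6)] / -56175 = -0.002296
|∇h| = √(0.003970² + -0.002296²) = 0.004586

0.0046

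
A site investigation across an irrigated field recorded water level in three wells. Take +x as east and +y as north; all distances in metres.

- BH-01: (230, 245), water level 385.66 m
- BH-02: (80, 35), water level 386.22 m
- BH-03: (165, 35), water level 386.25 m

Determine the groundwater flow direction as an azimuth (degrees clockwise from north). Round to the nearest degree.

353°

Differences from BH-01: to BH-02 (Δx, Δy, Δh) = (-150, -210, +0.56); to BH-03 = (-65, -210, +0.59).
Solve a·Δx + b·Δy = Δh: det = (-150)·(-210) − (-65)·(-210) = 17850.
∂h/∂x = [(+0.56)·(-210) − (+0.59)·(-210)] / 17850 = +0.0003529
∂h/∂y = [(-150)·(+0.59) − (-65)·(+0.56)] / 17850 = -0.002919
Flow direction (−∇h) has components (-0.0003529 E, +0.002919 N).
Azimuth = atan2(E, N) = atan2(-0.0003529, +0.002919) = 353.1° ≈ 353°.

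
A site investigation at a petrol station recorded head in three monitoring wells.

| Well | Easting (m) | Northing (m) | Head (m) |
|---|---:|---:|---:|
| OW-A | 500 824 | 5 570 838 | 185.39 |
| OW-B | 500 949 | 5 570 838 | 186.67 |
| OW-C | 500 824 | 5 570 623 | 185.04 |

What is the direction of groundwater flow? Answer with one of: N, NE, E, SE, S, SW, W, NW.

W

∂h/∂x = (186.67 − 185.39) / (500949 − 500824) = +0.01024
∂h/∂y = (185.04 − 185.39) / (5570623 − 5570838) = +0.001628
Flow = −∇h = (-0.01024 east, -0.001628 north), which points west.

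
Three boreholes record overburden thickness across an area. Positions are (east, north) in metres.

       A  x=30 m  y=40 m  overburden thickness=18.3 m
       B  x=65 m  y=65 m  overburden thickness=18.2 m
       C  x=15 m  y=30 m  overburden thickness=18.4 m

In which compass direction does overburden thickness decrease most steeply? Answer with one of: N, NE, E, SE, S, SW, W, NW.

Taking A as reference: B−A = (35, 25, -0.1); C−A = (-15, -10, +0.1).
Solve a·Δx + b·Δy = Δd: det = 35·(-10) − (-15)·25 = 25.
∂d/∂x = [(-0.1)·(-10) − (+0.1)·25] / 25 = -0.06000
∂d/∂y = [35·(+0.1) − (-15)·(-0.1)] / 25 = +0.08000
Steepest decrease is along −∇f = (+0.06000 E, -0.08000 N) → southeast.

SE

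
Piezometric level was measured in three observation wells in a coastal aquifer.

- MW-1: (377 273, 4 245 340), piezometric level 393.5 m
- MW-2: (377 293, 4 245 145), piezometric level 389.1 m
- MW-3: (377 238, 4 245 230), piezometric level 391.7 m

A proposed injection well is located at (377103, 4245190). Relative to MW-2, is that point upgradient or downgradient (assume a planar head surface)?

upgradient

Taking MW-1 as reference: MW-2−MW-1 = (20, -195, -4.4); MW-3−MW-1 = (-35, -110, -1.8).
Determinant of the coordinate differences = 20·(-110) − (-35)·(-195) = -9025.
∂h/∂x = [(-4.4)·(-110) − (-1.8)·(-195)] / -9025 = -0.01474
∂h/∂y = [20·(-1.8) − (-35)·(-4.4)] / -9025 = +0.02105
Head at (377103, 4245190) = 393.5 + (-0.01474)·(-170) + (+0.02105)·(-150) = 392.85 m.
That is higher than the 389.1 m at MW-2, so the point is upgradient.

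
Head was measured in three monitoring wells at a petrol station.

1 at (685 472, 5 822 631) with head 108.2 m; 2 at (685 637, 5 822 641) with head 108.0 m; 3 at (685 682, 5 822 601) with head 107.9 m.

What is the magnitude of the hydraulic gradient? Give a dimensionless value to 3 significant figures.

0.00166

Three-point gradient (reference 1): Δ to 2 = (165, 10, -0.2), Δ to 3 = (210, -30, -0.3).
∂h/∂x = -0.001277, ∂h/∂y = +0.001064 (det = -7050).
|∇h| = √(-0.001277² + 0.001064²) = 0.001662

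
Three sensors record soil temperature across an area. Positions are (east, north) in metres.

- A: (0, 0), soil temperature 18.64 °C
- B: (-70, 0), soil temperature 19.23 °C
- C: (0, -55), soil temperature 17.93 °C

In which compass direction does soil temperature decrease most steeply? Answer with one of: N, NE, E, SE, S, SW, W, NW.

∂T/∂x = (19.23 − 18.64) / (-70 − 0) = -0.008429
∂T/∂y = (17.93 − 18.64) / (-55 − 0) = +0.01291
Steepest decrease is along −∇f = (+0.008429 E, -0.01291 N) → southeast.

SE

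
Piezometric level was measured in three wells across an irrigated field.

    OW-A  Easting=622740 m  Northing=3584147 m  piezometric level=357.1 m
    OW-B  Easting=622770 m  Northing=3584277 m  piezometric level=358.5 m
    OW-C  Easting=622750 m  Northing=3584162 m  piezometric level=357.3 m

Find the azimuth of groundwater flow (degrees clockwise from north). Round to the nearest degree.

Taking OW-A as reference: OW-B−OW-A = (30, 130, +1.4); OW-C−OW-A = (10, 15, +0.2).
Determinant of the coordinate differences = 30·15 − 10·130 = -850.
∂h/∂x = [(+1.4)·15 − (+0.2)·130] / -850 = +0.005882
∂h/∂y = [30·(+0.2) − 10·(+1.4)] / -850 = +0.009412
Flow direction (−∇h) has components (-0.005882 E, -0.009412 N).
Azimuth = atan2(E, N) = atan2(-0.005882, -0.009412) = 212.0° ≈ 212°.

212°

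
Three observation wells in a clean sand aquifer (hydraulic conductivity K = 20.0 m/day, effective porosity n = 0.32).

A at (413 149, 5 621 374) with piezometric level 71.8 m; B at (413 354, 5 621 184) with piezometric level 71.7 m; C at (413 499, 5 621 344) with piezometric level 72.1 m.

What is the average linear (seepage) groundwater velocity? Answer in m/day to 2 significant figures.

Taking A as reference: B−A = (205, -190, -0.1); C−A = (350, -30, +0.3).
Determinant of the coordinate differences = 205·(-30) − 350·(-190) = 60350.
∂h/∂x = [(-0.1)·(-30) − (+0.3)·(-190)] / 60350 = +0.0009942
∂h/∂y = [205·(+0.3) − 350·(-0.1)] / 60350 = +0.001599
|∇h| = √(0.0009942² + 0.001599²) = 0.001883
Seepage velocity v = K·i/n = 20.0 × 0.001883 / 0.32 = 0.1177 m/day.

0.12 m/day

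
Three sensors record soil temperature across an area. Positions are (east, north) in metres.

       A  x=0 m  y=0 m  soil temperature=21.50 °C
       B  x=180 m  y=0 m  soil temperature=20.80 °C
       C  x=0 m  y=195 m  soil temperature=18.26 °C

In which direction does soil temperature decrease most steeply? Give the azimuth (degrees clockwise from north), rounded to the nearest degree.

∂T/∂x = (20.80 − 21.50) / (180 − 0) = -0.003889
∂T/∂y = (18.26 − 21.50) / (195 − 0) = -0.01662
Steepest decrease is along −∇f: components (+0.003889 E, +0.01662 N).
Azimuth = atan2(+0.003889, +0.01662) = 13.2° ≈ 013°.

013°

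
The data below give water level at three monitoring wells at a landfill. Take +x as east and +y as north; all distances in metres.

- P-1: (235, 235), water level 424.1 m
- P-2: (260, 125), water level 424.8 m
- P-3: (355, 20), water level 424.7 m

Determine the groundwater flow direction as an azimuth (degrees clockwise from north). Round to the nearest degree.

051°

With h = a·x + b·y + c and P-1 as origin, the differences give:
  25·a + (-110)·b = +0.7
  120·a + (-215)·b = +0.6
Eliminate b (×(-215) and ×(-110), subtract): 7825·a = -84.50 → a = ∂h/∂x = -0.01080
Back-substitute: b = ∂h/∂y = -0.008818.
Flow direction (−∇h) has components (+0.01080 E, +0.008818 N).
Azimuth = atan2(E, N) = atan2(+0.01080, +0.008818) = 50.8° ≈ 051°.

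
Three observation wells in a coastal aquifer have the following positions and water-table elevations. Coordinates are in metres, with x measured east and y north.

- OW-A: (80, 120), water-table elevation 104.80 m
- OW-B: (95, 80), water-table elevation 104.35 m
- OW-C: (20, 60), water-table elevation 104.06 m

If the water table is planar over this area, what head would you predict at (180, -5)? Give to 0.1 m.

Taking OW-A as reference: OW-B−OW-A = (15, -40, -0.45); OW-C−OW-A = (-60, -60, -0.74).
Solve a·Δx + b·Δy = Δh: det = 15·(-60) − (-60)·(-40) = -3300.
∂h/∂x = [(-0.45)·(-60) − (-0.74)·(-40)] / -3300 = +0.0007879
∂h/∂y = [15·(-0.74) − (-60)·(-0.45)] / -3300 = +0.01155
h(180, -5) = 104.80 + (+0.0007879)·(100) + (+0.01155)·(-125) = 104.80 +0.079 -1.443 = 103.436 m.

103.4 m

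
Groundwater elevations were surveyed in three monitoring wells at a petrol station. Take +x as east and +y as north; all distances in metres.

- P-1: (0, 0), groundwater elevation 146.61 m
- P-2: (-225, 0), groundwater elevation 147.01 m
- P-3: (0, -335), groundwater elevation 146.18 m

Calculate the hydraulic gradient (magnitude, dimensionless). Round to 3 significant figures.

∂h/∂x = (147.01 − 146.61) / (-225 − 0) = -0.001778
∂h/∂y = (146.18 − 146.61) / (-335 − 0) = +0.001284
|∇h| = √(-0.001778² + 0.001284²) = 0.002193

0.00219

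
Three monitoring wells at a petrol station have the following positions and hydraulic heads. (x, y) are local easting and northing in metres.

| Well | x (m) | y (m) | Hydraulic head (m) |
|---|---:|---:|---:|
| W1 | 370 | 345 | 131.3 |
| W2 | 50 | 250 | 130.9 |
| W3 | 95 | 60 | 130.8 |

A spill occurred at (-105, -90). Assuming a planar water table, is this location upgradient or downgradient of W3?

downgradient

With h = a·x + b·y + c and W1 as origin, the differences give:
  (-320)·a + (-95)·b = -0.4
  (-275)·a + (-285)·b = -0.5
Eliminate b (×(-285) and ×(-95), subtract): 65075·a = 66.50 → a = ∂h/∂x = +0.001022
Back-substitute: b = ∂h/∂y = +0.0007683.
Head at (-105, -90) = 131.3 + (+0.001022)·(-475) + (+0.0007683)·(-435) = 130.48 m.
That is lower than the 130.8 m at W3, so the point is downgradient.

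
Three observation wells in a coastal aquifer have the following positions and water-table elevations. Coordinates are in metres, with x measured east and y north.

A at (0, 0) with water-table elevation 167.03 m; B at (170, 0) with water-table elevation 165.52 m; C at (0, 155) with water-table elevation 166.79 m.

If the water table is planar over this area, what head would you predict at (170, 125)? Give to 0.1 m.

∂h/∂x = (165.52 − 167.03) / (170 − 0) = -0.008882
∂h/∂y = (166.79 − 167.03) / (155 − 0) = -0.001548
h(170, 125) = 167.03 + (-0.008882)·(170) + (-0.001548)·(125) = 167.03 -1.510 -0.194 = 165.326 m.

165.3 m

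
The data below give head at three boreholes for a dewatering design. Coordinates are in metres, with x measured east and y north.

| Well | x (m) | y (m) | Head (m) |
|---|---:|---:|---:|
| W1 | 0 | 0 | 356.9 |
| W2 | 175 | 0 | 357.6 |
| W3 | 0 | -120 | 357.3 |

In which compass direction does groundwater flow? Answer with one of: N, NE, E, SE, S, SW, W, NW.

∂h/∂x = (357.6 − 356.9) / (175 − 0) = +0.004000
∂h/∂y = (357.3 − 356.9) / (-120 − 0) = -0.003333
Flow = −∇h = (-0.004000 east, +0.003333 north), which points northwest.

NW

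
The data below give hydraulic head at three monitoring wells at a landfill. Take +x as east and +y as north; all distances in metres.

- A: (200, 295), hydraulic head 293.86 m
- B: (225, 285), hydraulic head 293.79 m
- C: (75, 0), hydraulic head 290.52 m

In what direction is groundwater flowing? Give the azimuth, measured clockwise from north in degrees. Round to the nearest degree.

With h = a·x + b·y + c and A as origin, the differences give:
  25·a + (-10)·b = -0.07
  (-125)·a + (-295)·b = -3.34
Eliminate b (×(-295) and ×(-10), subtract): -8625·a = -12.750 → a = ∂h/∂x = +0.001478
Back-substitute: b = ∂h/∂y = +0.01070.
Flow direction (−∇h) has components (-0.001478 E, -0.01070 N).
Azimuth = atan2(E, N) = atan2(-0.001478, -0.01070) = 187.9° ≈ 188°.

188°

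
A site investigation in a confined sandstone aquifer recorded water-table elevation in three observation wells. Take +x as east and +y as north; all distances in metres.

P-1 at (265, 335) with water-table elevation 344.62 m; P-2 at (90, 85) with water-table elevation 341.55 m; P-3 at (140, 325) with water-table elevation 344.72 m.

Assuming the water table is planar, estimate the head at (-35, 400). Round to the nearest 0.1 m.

Differences from P-1: to P-2 (Δx, Δy, Δh) = (-175, -250, -3.07); to P-3 = (-125, -10, +0.10).
Determinant of the coordinate differences = (-175)·(-10) − (-125)·(-250) = -29500.
∂h/∂x = [(-3.07)·(-10) − (+0.10)·(-250)] / -29500 = -0.001888
∂h/∂y = [(-175)·(+0.10) − (-125)·(-3.07)] / -29500 = +0.01360
h(-35, 400) = 344.62 + (-0.001888)·(-300) + (+0.01360)·(65) = 344.62 +0.566 +0.884 = 346.071 m.

346.1 m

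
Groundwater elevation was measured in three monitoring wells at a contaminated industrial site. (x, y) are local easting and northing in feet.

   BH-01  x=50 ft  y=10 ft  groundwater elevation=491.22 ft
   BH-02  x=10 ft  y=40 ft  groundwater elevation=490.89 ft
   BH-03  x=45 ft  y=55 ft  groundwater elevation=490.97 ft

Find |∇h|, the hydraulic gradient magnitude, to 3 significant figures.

With h = a·x + b·y + c and BH-01 as origin, the differences give:
  (-40)·a + 30·b = -0.33
  (-5)·a + 45·b = -0.25
Eliminate b (×45 and ×30, subtract): -1650·a = -7.350 → a = ∂h/∂x = +0.004455
Back-substitute: b = ∂h/∂y = -0.005061.
|∇h| = √(0.004455² + -0.005061²) = 0.006742

0.00674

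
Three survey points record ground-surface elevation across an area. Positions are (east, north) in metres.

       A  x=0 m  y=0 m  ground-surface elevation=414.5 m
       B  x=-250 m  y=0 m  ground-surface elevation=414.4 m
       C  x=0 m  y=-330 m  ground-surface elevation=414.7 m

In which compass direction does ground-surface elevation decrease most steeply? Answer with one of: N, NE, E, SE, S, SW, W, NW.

∂z/∂x = (414.4 − 414.5) / (-250 − 0) = +0.0004000
∂z/∂y = (414.7 − 414.5) / (-330 − 0) = -0.0006061
Steepest decrease is along −∇f = (-0.0004000 E, +0.0006061 N) → northwest.

NW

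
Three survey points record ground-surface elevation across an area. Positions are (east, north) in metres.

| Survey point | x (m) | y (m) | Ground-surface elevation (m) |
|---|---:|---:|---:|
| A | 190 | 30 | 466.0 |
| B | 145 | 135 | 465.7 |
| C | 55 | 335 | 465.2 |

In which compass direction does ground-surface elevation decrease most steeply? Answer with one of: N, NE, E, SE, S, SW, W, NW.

With z = a·x + b·y + c and A as origin, the differences give:
  (-45)·a + 105·b = -0.3
  (-135)·a + 305·b = -0.8
Eliminate b (×305 and ×105, subtract): 450·a = -7.50 → a = ∂z/∂x = -0.01667
Back-substitute: b = ∂z/∂y = -0.01000.
Steepest decrease is along −∇f = (+0.01667 E, +0.01000 N) → northeast.

NE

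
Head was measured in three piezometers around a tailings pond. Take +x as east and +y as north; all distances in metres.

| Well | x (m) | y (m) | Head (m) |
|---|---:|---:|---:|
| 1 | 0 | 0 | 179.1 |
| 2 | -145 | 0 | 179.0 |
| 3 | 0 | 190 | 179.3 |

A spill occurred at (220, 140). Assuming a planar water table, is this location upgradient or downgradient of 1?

∂h/∂x = (179.0 − 179.1) / (-145 − 0) = +0.0006897
∂h/∂y = (179.3 − 179.1) / (190 − 0) = +0.001053
Head at (220, 140) = 179.1 + (+0.0006897)·(220) + (+0.001053)·(140) = 179.40 m.
That is higher than the 179.1 m at 1, so the point is upgradient.

upgradient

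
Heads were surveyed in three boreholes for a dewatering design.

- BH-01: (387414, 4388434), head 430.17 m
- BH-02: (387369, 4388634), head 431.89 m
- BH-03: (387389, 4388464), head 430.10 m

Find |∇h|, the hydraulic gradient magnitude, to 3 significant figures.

Differences from BH-01: to BH-02 (Δx, Δy, Δh) = (-45, 200, +1.72); to BH-03 = (-25, 30, -0.07).
Determinant of the coordinate differences = (-45)·30 − (-25)·200 = 3650.
∂h/∂x = [(+1.72)·30 − (-0.07)·200] / 3650 = +0.01797
∂h/∂y = [(-45)·(-0.07) − (-25)·(+1.72)] / 3650 = +0.01264
|∇h| = √(0.01797² + 0.01264²) = 0.02197

0.0220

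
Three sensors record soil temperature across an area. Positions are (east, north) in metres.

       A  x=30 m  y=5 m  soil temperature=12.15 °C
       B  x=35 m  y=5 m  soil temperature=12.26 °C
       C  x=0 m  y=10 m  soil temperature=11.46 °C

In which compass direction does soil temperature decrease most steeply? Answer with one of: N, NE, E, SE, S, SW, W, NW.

Differences from A: to B (Δx, Δy, Δh) = (5, 0, +0.11); to C = (-30, 5, -0.69).
Solve a·Δx + b·Δy = ΔT: det = 5·5 − (-30)·0 = 25.
∂T/∂x = [(+0.11)·5 − (-0.69)·0] / 25 = +0.02200
∂T/∂y = [5·(-0.69) − (-30)·(+0.11)] / 25 = -0.006000
Steepest decrease is along −∇f = (-0.02200 E, +0.006000 N) → west.

W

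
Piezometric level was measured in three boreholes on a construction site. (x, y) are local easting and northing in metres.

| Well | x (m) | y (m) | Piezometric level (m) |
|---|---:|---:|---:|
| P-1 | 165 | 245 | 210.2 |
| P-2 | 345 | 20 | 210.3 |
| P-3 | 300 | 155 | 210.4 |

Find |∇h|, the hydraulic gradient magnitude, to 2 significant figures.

0.0030

With h = a·x + b·y + c and P-1 as origin, the differences give:
  180·a + (-225)·b = +0.1
  135·a + (-90)·b = +0.2
Eliminate b (×(-90) and ×(-225), subtract): 14175·a = 36.00 → a = ∂h/∂x = +0.002540
Back-substitute: b = ∂h/∂y = +0.001587.
|∇h| = √(0.002540² + 0.001587²) = 0.002995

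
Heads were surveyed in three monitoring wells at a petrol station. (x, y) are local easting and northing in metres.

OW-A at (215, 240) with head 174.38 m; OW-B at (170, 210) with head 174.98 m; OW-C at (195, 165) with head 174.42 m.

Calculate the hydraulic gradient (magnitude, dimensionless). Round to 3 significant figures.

With h = a·x + b·y + c and OW-A as origin, the differences give:
  (-45)·a + (-30)·b = +0.60
  (-20)·a + (-75)·b = +0.04
Eliminate b (×(-75) and ×(-30), subtract): 2775·a = -43.800 → a = ∂h/∂x = -0.01578
Back-substitute: b = ∂h/∂y = +0.003676.
|∇h| = √(-0.01578² + 0.003676²) = 0.0162

0.0162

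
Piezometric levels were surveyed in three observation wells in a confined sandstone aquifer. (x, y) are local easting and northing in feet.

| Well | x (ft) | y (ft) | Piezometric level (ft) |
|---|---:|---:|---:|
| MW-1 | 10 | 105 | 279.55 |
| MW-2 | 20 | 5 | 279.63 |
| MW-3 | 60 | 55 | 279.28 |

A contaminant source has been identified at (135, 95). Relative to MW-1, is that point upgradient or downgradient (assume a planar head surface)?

Taking MW-1 as reference: MW-2−MW-1 = (10, -100, +0.08); MW-3−MW-1 = (50, -50, -0.27).
Solve a·Δx + b·Δy = Δh: det = 10·(-50) − 50·(-100) = 4500.
∂h/∂x = [(+0.08)·(-50) − (-0.27)·(-100)] / 4500 = -0.006889
∂h/∂y = [10·(-0.27) − 50·(+0.08)] / 4500 = -0.001489
Head at (135, 95) = 279.55 + (-0.006889)·(125) + (-0.001489)·(-10) = 278.70 ft.
That is lower than the 279.55 ft at MW-1, so the point is downgradient.

downgradient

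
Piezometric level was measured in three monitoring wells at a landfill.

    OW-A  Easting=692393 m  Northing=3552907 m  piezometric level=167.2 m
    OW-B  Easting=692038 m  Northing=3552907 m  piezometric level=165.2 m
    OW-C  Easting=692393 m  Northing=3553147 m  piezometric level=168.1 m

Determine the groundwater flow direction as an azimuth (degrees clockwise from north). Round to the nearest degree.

236°

∂h/∂x = (165.2 − 167.2) / (692038 − 692393) = +0.005634
∂h/∂y = (168.1 − 167.2) / (3553147 − 3552907) = +0.003750
Flow direction (−∇h) has components (-0.005634 E, -0.003750 N).
Azimuth = atan2(E, N) = atan2(-0.005634, -0.003750) = 236.4° ≈ 236°.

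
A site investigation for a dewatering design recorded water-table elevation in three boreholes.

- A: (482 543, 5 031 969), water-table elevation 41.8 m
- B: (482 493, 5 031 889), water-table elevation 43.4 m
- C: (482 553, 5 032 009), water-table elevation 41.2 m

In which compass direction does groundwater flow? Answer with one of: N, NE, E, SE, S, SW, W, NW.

NE

Differences from A: to B (Δx, Δy, Δh) = (-50, -80, +1.6); to C = (10, 40, -0.6).
Determinant of the coordinate differences = (-50)·40 − 10·(-80) = -1200.
∂h/∂x = [(+1.6)·40 − (-0.6)·(-80)] / -1200 = -0.01333
∂h/∂y = [(-50)·(-0.6) − 10·(+1.6)] / -1200 = -0.01167
Flow = −∇h = (+0.01333 east, +0.01167 north), which points northeast.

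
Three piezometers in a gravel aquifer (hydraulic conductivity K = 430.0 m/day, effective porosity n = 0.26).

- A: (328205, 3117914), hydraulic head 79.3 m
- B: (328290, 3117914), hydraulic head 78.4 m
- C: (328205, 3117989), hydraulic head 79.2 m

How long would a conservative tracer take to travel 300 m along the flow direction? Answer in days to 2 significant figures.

∂h/∂x = (78.4 − 79.3) / (328290 − 328205) = -0.01059
∂h/∂y = (79.2 − 79.3) / (3117989 − 3117914) = -0.001333
|∇h| = √(-0.01059² + -0.001333²) = 0.01067
Seepage velocity v = K·i/n = 430.0 × 0.01067 / 0.26 = 17.65 m/day.
t = 300 / 17.65 = 17 days.

17 days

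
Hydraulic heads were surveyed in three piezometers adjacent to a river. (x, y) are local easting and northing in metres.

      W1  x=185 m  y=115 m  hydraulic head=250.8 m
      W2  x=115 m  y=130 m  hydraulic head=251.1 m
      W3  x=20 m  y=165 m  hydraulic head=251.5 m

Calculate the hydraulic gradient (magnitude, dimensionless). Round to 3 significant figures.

Taking W1 as reference: W2−W1 = (-70, 15, +0.3); W3−W1 = (-165, 50, +0.7).
Determinant of the coordinate differences = (-70)·50 − (-165)·15 = -1025.
∂h/∂x = [(+0.3)·50 − (+0.7)·15] / -1025 = -0.004390
∂h/∂y = [(-70)·(+0.7) − (-165)·(+0.3)] / -1025 = -0.0004878
|∇h| = √(-0.004390² + -0.0004878²) = 0.004417

0.00442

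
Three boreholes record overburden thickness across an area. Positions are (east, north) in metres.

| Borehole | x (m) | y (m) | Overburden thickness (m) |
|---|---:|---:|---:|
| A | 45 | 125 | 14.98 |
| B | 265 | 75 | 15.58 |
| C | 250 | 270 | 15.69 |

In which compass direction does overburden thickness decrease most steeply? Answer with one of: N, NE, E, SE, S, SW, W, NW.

W

With d = a·x + b·y + c and A as origin, the differences give:
  220·a + (-50)·b = +0.60
  205·a + 145·b = +0.71
Eliminate b (×145 and ×(-50), subtract): 42150·a = 122.500 → a = ∂d/∂x = +0.002906
Back-substitute: b = ∂d/∂y = +0.0007877.
Steepest decrease is along −∇f = (-0.002906 E, -0.0007877 N) → west.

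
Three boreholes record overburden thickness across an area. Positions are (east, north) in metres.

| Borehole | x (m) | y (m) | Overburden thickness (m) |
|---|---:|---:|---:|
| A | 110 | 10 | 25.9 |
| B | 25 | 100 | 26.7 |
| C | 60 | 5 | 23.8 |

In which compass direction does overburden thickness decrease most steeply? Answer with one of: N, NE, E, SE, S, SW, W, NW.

Taking A as reference: B−A = (-85, 90, +0.8); C−A = (-50, -5, -2.1).
Solve a·Δx + b·Δy = Δd: det = (-85)·(-5) − (-50)·90 = 4925.
∂d/∂x = [(+0.8)·(-5) − (-2.1)·90] / 4925 = +0.03756
∂d/∂y = [(-85)·(-2.1) − (-50)·(+0.8)] / 4925 = +0.04437
Steepest decrease is along −∇f = (-0.03756 E, -0.04437 N) → southwest.

SW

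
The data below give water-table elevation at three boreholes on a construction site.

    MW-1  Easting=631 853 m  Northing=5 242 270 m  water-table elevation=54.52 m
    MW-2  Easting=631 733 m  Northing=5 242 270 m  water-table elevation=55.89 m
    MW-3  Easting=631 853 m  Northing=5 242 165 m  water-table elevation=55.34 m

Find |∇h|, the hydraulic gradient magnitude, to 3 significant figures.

∂h/∂x = (55.89 − 54.52) / (631733 − 631853) = -0.01142
∂h/∂y = (55.34 − 54.52) / (5242165 − 5242270) = -0.007810
|∇h| = √(-0.01142² + -0.007810²) = 0.01384

0.0138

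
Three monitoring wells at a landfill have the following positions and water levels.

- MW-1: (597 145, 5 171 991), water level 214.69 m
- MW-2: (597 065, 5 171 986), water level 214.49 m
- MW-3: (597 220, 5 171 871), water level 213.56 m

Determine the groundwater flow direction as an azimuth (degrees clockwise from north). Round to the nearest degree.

190°

Taking MW-1 as reference: MW-2−MW-1 = (-80, -5, -0.20); MW-3−MW-1 = (75, -120, -1.13).
Determinant of the coordinate differences = (-80)·(-120) − 75·(-5) = 9975.
∂h/∂x = [(-0.20)·(-120) − (-1.13)·(-5)] / 9975 = +0.001840
∂h/∂y = [(-80)·(-1.13) − 75·(-0.20)] / 9975 = +0.01057
Flow direction (−∇h) has components (-0.001840 E, -0.01057 N).
Azimuth = atan2(E, N) = atan2(-0.001840, -0.01057) = 189.9° ≈ 190°.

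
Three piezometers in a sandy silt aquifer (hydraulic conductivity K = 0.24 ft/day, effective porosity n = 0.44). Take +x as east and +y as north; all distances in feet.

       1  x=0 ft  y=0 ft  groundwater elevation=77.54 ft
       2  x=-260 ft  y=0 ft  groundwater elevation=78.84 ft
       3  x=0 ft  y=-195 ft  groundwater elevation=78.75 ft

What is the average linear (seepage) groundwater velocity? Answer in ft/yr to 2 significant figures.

∂h/∂x = (78.84 − 77.54) / (-260 − 0) = -0.005000
∂h/∂y = (78.75 − 77.54) / (-195 − 0) = -0.006205
|∇h| = √(-0.005000² + -0.006205²) = 0.007969
Seepage velocity v = K·i/n = 0.24 × 0.007969 / 0.44 = 0.004347 ft/day = 1.588 ft/yr.

1.6 ft/yr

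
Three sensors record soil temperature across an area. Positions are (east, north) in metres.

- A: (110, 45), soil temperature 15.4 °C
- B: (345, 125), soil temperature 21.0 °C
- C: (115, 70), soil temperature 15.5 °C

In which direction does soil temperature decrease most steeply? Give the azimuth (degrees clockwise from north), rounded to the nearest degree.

With T = a·x + b·y + c and A as origin, the differences give:
  235·a + 80·b = +5.6
  5·a + 25·b = +0.1
Eliminate b (×25 and ×80, subtract): 5475·a = 132.00 → a = ∂T/∂x = +0.02411
Back-substitute: b = ∂T/∂y = -0.0008219.
Steepest decrease is along −∇f: components (-0.02411 E, +0.0008219 N).
Azimuth = atan2(-0.02411, +0.0008219) = 272.0° ≈ 272°.

272°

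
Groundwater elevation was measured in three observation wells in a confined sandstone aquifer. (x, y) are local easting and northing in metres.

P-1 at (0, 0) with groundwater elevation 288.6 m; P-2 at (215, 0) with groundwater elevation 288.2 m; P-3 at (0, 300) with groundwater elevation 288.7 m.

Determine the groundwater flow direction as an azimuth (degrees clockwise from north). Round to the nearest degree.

∂h/∂x = (288.2 − 288.6) / (215 − 0) = -0.001860
∂h/∂y = (288.7 − 288.6) / (300 − 0) = +0.0003333
Flow direction (−∇h) has components (+0.001860 E, -0.0003333 N).
Azimuth = atan2(E, N) = atan2(+0.001860, -0.0003333) = 100.2° ≈ 100°.

100°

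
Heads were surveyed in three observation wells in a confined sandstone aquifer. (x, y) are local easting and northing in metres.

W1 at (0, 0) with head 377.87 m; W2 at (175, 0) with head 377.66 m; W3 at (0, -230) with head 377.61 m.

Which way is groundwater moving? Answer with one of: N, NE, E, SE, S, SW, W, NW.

SE

∂h/∂x = (377.66 − 377.87) / (175 − 0) = -0.001200
∂h/∂y = (377.61 − 377.87) / (-230 − 0) = +0.001130
Flow = −∇h = (+0.001200 east, -0.001130 north), which points southeast.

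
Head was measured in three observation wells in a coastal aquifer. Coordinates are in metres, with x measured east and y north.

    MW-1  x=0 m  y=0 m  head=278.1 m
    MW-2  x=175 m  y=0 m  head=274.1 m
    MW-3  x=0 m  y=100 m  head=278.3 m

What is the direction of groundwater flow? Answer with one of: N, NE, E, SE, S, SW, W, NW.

∂h/∂x = (274.1 − 278.1) / (175 − 0) = -0.02286
∂h/∂y = (278.3 − 278.1) / (100 − 0) = +0.002000
Flow = −∇h = (+0.02286 east, -0.002000 north), which points east.

E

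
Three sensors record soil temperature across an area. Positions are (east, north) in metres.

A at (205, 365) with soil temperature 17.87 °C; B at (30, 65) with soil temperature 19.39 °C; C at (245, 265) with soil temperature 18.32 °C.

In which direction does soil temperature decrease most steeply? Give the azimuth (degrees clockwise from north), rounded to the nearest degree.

007°

Differences from A: to B (Δx, Δy, Δh) = (-175, -300, +1.52); to C = (40, -100, +0.45).
Determinant of the coordinate differences = (-175)·(-100) − 40·(-300) = 29500.
∂T/∂x = [(+1.52)·(-100) − (+0.45)·(-300)] / 29500 = -0.0005763
∂T/∂y = [(-175)·(+0.45) − 40·(+1.52)] / 29500 = -0.004731
Steepest decrease is along −∇f: components (+0.0005763 E, +0.004731 N).
Azimuth = atan2(+0.0005763, +0.004731) = 6.9° ≈ 007°.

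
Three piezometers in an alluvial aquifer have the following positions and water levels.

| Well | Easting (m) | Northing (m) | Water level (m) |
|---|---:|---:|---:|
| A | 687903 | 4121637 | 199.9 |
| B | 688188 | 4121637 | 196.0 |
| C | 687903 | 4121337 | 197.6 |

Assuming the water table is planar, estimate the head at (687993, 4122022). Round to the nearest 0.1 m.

∂h/∂x = (196.0 − 199.9) / (688188 − 687903) = -0.01368
∂h/∂y = (197.6 − 199.9) / (4121337 − 4121637) = +0.007667
h(687993, 4122022) = 199.9 + (-0.01368)·(90) + (+0.007667)·(385) = 199.9 -1.232 +2.952 = 201.620 m.

201.6 m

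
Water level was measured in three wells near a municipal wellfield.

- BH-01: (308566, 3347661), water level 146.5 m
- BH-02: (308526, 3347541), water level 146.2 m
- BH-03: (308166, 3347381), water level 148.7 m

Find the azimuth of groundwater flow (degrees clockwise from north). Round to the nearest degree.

Differences from BH-01: to BH-02 (Δx, Δy, Δh) = (-40, -120, -0.3); to BH-03 = (-400, -280, +2.2).
Determinant of the coordinate differences = (-40)·(-280) − (-400)·(-120) = -36800.
∂h/∂x = [(-0.3)·(-280) − (+2.2)·(-120)] / -36800 = -0.009457
∂h/∂y = [(-40)·(+2.2) − (-400)·(-0.3)] / -36800 = +0.005652
Flow direction (−∇h) has components (+0.009457 E, -0.005652 N).
Azimuth = atan2(E, N) = atan2(+0.009457, -0.005652) = 120.9° ≈ 121°.

121°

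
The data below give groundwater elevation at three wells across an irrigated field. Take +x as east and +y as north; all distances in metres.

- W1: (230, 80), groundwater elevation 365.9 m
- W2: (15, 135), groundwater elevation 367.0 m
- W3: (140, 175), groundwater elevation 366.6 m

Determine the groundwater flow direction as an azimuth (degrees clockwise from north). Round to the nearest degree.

128°

Differences from W1: to W2 (Δx, Δy, Δh) = (-215, 55, +1.1); to W3 = (-90, 95, +0.7).
Solve a·Δx + b·Δy = Δh: det = (-215)·95 − (-90)·55 = -15475.
∂h/∂x = [(+1.1)·95 − (+0.7)·55] / -15475 = -0.004265
∂h/∂y = [(-215)·(+0.7) − (-90)·(+1.1)] / -15475 = +0.003328
Flow direction (−∇h) has components (+0.004265 E, -0.003328 N).
Azimuth = atan2(E, N) = atan2(+0.004265, -0.003328) = 128.0° ≈ 128°.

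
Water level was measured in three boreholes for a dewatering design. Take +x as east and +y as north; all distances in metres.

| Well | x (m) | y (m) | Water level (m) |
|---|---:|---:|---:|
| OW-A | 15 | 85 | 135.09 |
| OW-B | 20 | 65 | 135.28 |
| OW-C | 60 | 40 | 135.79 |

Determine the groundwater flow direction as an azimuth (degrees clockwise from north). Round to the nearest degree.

Taking OW-A as reference: OW-B−OW-A = (5, -20, +0.19); OW-C−OW-A = (45, -45, +0.70).
Determinant of the coordinate differences = 5·(-45) − 45·(-20) = 675.
∂h/∂x = [(+0.19)·(-45) − (+0.70)·(-20)] / 675 = +0.008074
∂h/∂y = [5·(+0.70) − 45·(+0.19)] / 675 = -0.007481
Flow direction (−∇h) has components (-0.008074 E, +0.007481 N).
Azimuth = atan2(E, N) = atan2(-0.008074, +0.007481) = 312.8° ≈ 313°.

313°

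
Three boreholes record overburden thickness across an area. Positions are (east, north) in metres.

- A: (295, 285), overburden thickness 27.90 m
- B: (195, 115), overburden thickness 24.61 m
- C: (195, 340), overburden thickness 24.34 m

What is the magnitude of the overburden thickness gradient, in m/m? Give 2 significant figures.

Three-point gradient (reference A): Δ to B = (-100, -170, -3.29), Δ to C = (-100, 55, -3.56).
∂d/∂x = +0.03494, ∂d/∂y = -0.001200 (det = -22500).
|∇f| = √(0.03494² + -0.001200²) = 0.03496 m/m

0.035 m/m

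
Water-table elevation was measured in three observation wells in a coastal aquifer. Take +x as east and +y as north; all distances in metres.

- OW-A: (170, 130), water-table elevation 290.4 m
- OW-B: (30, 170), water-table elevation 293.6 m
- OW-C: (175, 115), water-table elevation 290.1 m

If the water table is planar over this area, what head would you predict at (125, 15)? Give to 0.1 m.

With h = a·x + b·y + c and OW-A as origin, the differences give:
  (-140)·a + 40·b = +3.2
  5·a + (-15)·b = -0.3
Eliminate b (×(-15) and ×40, subtract): 1900·a = -36.00 → a = ∂h/∂x = -0.01895
Back-substitute: b = ∂h/∂y = +0.01368.
h(125, 15) = 290.4 + (-0.01895)·(-45) + (+0.01368)·(-115) = 290.4 +0.853 -1.574 = 289.679 m.

289.7 m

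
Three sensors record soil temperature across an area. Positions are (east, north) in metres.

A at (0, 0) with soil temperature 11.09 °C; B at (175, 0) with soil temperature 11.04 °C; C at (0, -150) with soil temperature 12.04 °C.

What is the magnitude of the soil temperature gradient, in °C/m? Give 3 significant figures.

0.00634 °C/m

∂T/∂x = (11.04 − 11.09) / (175 − 0) = -0.0002857
∂T/∂y = (12.04 − 11.09) / (-150 − 0) = -0.006333
|∇f| = √(-0.0002857² + -0.006333²) = 0.006339 °C/m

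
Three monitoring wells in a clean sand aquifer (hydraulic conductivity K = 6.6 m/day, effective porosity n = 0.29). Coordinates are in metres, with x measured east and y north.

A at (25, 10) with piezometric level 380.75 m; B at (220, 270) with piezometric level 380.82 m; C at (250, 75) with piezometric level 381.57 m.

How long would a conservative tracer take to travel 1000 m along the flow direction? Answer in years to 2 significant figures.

22 years

Three-point gradient (reference A): Δ to B = (195, 260, +0.07), Δ to C = (225, 65, +0.82).
∂h/∂x = +0.004553, ∂h/∂y = -0.003146 (det = -45825).
|∇h| = √(0.004553² + -0.003146²) = 0.005534
Seepage velocity v = K·i/n = 6.6 × 0.005534 / 0.29 = 0.1259 m/day.
t = 1000 / 0.1259 = 7943 days = 21.7 years.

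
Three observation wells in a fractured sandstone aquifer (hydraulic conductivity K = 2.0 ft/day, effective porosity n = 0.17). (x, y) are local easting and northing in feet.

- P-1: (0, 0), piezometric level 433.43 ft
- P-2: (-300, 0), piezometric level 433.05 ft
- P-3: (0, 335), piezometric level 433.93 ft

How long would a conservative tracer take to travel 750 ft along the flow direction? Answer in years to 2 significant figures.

89 years

∂h/∂x = (433.05 − 433.43) / (-300 − 0) = +0.001267
∂h/∂y = (433.93 − 433.43) / (335 − 0) = +0.001493
|∇h| = √(0.001267² + 0.001493²) = 0.001958
Seepage velocity v = K·i/n = 2.0 × 0.001958 / 0.17 = 0.02304 ft/day.
t = 750 / 0.02304 = 3.255e+04 days = 89.1 years.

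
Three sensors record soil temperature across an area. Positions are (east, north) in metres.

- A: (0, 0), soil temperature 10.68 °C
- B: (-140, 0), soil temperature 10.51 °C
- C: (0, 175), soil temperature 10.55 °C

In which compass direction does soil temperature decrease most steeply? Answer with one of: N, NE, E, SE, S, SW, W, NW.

∂T/∂x = (10.51 − 10.68) / (-140 − 0) = +0.001214
∂T/∂y = (10.55 − 10.68) / (175 − 0) = -0.0007429
Steepest decrease is along −∇f = (-0.001214 E, +0.0007429 N) → northwest.

NW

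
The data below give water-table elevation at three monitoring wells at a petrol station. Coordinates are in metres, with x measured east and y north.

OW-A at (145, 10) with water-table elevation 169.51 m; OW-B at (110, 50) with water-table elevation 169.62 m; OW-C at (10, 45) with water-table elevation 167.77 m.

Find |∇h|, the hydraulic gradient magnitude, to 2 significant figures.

With h = a·x + b·y + c and OW-A as origin, the differences give:
  (-35)·a + 40·b = +0.11
  (-135)·a + 35·b = -1.74
Eliminate b (×35 and ×40, subtract): 4175·a = 73.450 → a = ∂h/∂x = +0.01759
Back-substitute: b = ∂h/∂y = +0.01814.
|∇h| = √(0.01759² + 0.01814²) = 0.02527

0.025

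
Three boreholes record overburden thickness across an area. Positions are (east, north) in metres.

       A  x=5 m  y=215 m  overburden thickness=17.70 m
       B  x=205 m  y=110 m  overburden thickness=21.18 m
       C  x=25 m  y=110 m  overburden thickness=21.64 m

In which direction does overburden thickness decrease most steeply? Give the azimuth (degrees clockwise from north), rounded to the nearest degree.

004°

Differences from A: to B (Δx, Δy, Δh) = (200, -105, +3.48); to C = (20, -105, +3.94).
Determinant of the coordinate differences = 200·(-105) − 20·(-105) = -18900.
∂d/∂x = [(+3.48)·(-105) − (+3.94)·(-105)] / -18900 = -0.002556
∂d/∂y = [200·(+3.94) − 20·(+3.48)] / -18900 = -0.03801
Steepest decrease is along −∇f: components (+0.002556 E, +0.03801 N).
Azimuth = atan2(+0.002556, +0.03801) = 3.8° ≈ 004°.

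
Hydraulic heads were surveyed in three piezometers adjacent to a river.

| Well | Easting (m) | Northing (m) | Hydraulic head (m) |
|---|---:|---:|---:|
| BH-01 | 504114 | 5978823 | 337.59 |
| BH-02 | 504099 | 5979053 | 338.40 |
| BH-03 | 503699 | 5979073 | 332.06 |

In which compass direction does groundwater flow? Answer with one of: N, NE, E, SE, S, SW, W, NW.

Differences from BH-01: to BH-02 (Δx, Δy, Δh) = (-15, 230, +0.81); to BH-03 = (-415, 250, -5.53).
Determinant of the coordinate differences = (-15)·250 − (-415)·230 = 91700.
∂h/∂x = [(+0.81)·250 − (-5.53)·230] / 91700 = +0.01608
∂h/∂y = [(-15)·(-5.53) − (-415)·(+0.81)] / 91700 = +0.004570
Flow = −∇h = (-0.01608 east, -0.004570 north), which points west.

W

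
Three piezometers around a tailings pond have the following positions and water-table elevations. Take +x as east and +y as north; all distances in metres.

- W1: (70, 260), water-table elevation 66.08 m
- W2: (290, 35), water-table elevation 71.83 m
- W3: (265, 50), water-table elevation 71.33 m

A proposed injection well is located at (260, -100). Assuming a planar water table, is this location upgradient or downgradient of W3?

upgradient

Three-point gradient (reference W1): Δ to W2 = (220, -225, +5.75), Δ to W3 = (195, -210, +5.25).
∂h/∂x = +0.01129, ∂h/∂y = -0.01452 (det = -2325).
Head at (260, -100) = 66.08 + (+0.01129)·(190) + (-0.01452)·(-360) = 73.45 m.
That is higher than the 71.33 m at W3, so the point is upgradient.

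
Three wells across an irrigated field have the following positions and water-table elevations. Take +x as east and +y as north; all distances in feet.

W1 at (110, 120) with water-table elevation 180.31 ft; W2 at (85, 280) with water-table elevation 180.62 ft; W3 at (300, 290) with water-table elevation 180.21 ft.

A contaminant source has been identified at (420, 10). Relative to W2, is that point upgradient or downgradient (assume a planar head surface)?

downgradient

Differences from W1: to W2 (Δx, Δy, Δh) = (-25, 160, +0.31); to W3 = (190, 170, -0.10).
Determinant of the coordinate differences = (-25)·170 − 190·160 = -34650.
∂h/∂x = [(+0.31)·170 − (-0.10)·160] / -34650 = -0.001983
∂h/∂y = [(-25)·(-0.10) − 190·(+0.31)] / -34650 = +0.001628
Head at (420, 10) = 180.31 + (-0.001983)·(310) + (+0.001628)·(-110) = 179.52 ft.
That is lower than the 180.62 ft at W2, so the point is downgradient.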